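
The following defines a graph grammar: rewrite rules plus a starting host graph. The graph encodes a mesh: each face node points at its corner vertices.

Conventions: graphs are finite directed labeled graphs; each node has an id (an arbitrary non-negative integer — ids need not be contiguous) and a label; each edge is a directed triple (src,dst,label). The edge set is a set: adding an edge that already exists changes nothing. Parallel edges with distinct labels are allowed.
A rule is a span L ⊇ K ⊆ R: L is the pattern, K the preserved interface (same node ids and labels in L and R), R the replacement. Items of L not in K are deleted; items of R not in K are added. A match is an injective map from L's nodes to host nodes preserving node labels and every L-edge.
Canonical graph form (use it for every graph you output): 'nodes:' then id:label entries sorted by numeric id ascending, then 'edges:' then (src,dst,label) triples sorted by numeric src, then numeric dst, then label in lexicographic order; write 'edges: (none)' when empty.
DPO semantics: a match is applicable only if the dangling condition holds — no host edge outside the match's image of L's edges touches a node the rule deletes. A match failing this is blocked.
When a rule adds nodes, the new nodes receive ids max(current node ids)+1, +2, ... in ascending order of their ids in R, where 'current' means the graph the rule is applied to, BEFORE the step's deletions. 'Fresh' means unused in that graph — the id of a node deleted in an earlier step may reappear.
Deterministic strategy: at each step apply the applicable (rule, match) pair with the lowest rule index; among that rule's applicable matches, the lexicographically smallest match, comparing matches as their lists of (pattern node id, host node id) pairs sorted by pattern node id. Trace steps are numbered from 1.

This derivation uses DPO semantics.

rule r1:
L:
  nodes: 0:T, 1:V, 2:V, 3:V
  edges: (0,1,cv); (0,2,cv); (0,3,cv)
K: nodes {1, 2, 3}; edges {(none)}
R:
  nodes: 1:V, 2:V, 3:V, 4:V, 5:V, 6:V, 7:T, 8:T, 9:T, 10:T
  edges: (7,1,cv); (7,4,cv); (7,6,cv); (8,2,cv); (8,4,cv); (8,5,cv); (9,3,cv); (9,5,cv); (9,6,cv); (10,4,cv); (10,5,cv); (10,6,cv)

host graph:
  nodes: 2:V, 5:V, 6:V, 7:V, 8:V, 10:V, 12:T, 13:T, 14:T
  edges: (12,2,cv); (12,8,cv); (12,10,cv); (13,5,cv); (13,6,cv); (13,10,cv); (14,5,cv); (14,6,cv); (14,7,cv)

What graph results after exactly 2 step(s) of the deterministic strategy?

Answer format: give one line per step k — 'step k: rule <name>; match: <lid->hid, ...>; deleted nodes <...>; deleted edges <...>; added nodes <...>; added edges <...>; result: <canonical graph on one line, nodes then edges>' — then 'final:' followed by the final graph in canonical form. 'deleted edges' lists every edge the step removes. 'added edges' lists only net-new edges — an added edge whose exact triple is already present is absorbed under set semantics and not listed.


step 1: rule r1; match: 0->12, 1->2, 2->8, 3->10; deleted nodes 12; deleted edges (12,2,cv); (12,8,cv); (12,10,cv); added nodes 15, 16, 17, 18, 19, 20, 21; added edges (18,2,cv); (18,15,cv); (18,17,cv); (19,8,cv); (19,15,cv); (19,16,cv); (20,10,cv); (20,16,cv); (20,17,cv); (21,15,cv); (21,16,cv); (21,17,cv); result: nodes: 2:V, 5:V, 6:V, 7:V, 8:V, 10:V, 13:T, 14:T, 15:V, 16:V, 17:V, 18:T, 19:T, 20:T, 21:T edges: (13,5,cv); (13,6,cv); (13,10,cv); (14,5,cv); (14,6,cv); (14,7,cv); (18,2,cv); (18,15,cv); (18,17,cv); (19,8,cv); (19,15,cv); (19,16,cv); (20,10,cv); (20,16,cv); (20,17,cv); (21,15,cv); (21,16,cv); (21,17,cv)
step 2: rule r1; match: 0->13, 1->5, 2->6, 3->10; deleted nodes 13; deleted edges (13,5,cv); (13,6,cv); (13,10,cv); added nodes 22, 23, 24, 25, 26, 27, 28; added edges (25,5,cv); (25,22,cv); (25,24,cv); (26,6,cv); (26,22,cv); (26,23,cv); (27,10,cv); (27,23,cv); (27,24,cv); (28,22,cv); (28,23,cv); (28,24,cv); result: nodes: 2:V, 5:V, 6:V, 7:V, 8:V, 10:V, 14:T, 15:V, 16:V, 17:V, 18:T, 19:T, 20:T, 21:T, 22:V, 23:V, 24:V, 25:T, 26:T, 27:T, 28:T edges: (14,5,cv); (14,6,cv); (14,7,cv); (18,2,cv); (18,15,cv); (18,17,cv); (19,8,cv); (19,15,cv); (19,16,cv); (20,10,cv); (20,16,cv); (20,17,cv); (21,15,cv); (21,16,cv); (21,17,cv); (25,5,cv); (25,22,cv); (25,24,cv); (26,6,cv); (26,22,cv); (26,23,cv); (27,10,cv); (27,23,cv); (27,24,cv); (28,22,cv); (28,23,cv); (28,24,cv)
final:
nodes: 2:V, 5:V, 6:V, 7:V, 8:V, 10:V, 14:T, 15:V, 16:V, 17:V, 18:T, 19:T, 20:T, 21:T, 22:V, 23:V, 24:V, 25:T, 26:T, 27:T, 28:T
edges: (14,5,cv); (14,6,cv); (14,7,cv); (18,2,cv); (18,15,cv); (18,17,cv); (19,8,cv); (19,15,cv); (19,16,cv); (20,10,cv); (20,16,cv); (20,17,cv); (21,15,cv); (21,16,cv); (21,17,cv); (25,5,cv); (25,22,cv); (25,24,cv); (26,6,cv); (26,22,cv); (26,23,cv); (27,10,cv); (27,23,cv); (27,24,cv); (28,22,cv); (28,23,cv); (28,24,cv)


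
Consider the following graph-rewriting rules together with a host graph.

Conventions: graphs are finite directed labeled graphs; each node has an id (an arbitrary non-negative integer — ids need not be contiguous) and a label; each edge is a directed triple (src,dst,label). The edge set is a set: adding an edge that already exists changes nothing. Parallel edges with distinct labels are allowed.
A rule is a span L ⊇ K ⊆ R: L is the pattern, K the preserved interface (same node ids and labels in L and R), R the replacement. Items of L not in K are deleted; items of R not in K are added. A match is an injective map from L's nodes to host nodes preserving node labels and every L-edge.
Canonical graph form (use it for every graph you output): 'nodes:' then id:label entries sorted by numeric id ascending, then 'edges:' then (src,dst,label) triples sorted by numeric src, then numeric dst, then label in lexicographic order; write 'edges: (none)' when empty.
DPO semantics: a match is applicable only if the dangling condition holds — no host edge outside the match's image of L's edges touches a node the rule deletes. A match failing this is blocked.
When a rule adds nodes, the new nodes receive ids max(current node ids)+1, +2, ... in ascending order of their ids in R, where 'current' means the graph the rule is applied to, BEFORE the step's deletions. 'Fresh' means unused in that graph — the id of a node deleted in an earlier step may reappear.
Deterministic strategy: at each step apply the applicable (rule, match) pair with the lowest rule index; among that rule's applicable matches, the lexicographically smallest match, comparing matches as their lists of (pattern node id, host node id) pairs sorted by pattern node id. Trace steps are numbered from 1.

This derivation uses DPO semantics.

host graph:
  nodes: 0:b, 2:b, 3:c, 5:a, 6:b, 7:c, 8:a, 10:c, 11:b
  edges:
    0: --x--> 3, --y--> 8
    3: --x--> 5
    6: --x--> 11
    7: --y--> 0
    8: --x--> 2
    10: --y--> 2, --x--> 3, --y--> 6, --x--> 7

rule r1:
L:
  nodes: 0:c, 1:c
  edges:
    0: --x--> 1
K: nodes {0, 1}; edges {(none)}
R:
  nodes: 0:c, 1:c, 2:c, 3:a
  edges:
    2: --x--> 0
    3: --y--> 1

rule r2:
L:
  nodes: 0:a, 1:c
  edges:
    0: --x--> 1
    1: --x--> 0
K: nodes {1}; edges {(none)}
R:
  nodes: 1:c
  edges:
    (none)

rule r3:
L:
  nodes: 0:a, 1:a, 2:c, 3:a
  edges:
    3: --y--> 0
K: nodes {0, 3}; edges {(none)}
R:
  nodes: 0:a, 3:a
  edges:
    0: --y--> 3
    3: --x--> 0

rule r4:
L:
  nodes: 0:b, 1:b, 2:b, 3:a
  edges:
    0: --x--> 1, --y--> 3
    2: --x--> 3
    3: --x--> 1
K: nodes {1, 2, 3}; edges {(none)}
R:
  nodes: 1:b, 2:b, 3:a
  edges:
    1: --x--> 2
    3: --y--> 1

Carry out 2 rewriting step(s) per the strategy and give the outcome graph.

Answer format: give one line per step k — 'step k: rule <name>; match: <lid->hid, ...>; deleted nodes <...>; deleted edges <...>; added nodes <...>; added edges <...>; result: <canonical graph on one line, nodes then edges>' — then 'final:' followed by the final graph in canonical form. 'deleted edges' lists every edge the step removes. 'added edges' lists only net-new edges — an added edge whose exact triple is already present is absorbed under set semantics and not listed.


step 1: rule r1; match: 0->10, 1->3; deleted nodes (none); deleted edges (10,3,x); added nodes 12, 13; added edges (12,10,x); (13,3,y); result: nodes: 0:b, 2:b, 3:c, 5:a, 6:b, 7:c, 8:a, 10:c, 11:b, 12:c, 13:a edges: (0,3,x); (0,8,y); (3,5,x); (6,11,x); (7,0,y); (8,2,x); (10,2,y); (10,6,y); (10,7,x); (12,10,x); (13,3,y)
step 2: rule r1; match: 0->10, 1->7; deleted nodes (none); deleted edges (10,7,x); added nodes 14, 15; added edges (14,10,x); (15,7,y); result: nodes: 0:b, 2:b, 3:c, 5:a, 6:b, 7:c, 8:a, 10:c, 11:b, 12:c, 13:a, 14:c, 15:a edges: (0,3,x); (0,8,y); (3,5,x); (6,11,x); (7,0,y); (8,2,x); (10,2,y); (10,6,y); (12,10,x); (13,3,y); (14,10,x); (15,7,y)
final:
nodes: 0:b, 2:b, 3:c, 5:a, 6:b, 7:c, 8:a, 10:c, 11:b, 12:c, 13:a, 14:c, 15:a
edges: (0,3,x); (0,8,y); (3,5,x); (6,11,x); (7,0,y); (8,2,x); (10,2,y); (10,6,y); (12,10,x); (13,3,y); (14,10,x); (15,7,y)


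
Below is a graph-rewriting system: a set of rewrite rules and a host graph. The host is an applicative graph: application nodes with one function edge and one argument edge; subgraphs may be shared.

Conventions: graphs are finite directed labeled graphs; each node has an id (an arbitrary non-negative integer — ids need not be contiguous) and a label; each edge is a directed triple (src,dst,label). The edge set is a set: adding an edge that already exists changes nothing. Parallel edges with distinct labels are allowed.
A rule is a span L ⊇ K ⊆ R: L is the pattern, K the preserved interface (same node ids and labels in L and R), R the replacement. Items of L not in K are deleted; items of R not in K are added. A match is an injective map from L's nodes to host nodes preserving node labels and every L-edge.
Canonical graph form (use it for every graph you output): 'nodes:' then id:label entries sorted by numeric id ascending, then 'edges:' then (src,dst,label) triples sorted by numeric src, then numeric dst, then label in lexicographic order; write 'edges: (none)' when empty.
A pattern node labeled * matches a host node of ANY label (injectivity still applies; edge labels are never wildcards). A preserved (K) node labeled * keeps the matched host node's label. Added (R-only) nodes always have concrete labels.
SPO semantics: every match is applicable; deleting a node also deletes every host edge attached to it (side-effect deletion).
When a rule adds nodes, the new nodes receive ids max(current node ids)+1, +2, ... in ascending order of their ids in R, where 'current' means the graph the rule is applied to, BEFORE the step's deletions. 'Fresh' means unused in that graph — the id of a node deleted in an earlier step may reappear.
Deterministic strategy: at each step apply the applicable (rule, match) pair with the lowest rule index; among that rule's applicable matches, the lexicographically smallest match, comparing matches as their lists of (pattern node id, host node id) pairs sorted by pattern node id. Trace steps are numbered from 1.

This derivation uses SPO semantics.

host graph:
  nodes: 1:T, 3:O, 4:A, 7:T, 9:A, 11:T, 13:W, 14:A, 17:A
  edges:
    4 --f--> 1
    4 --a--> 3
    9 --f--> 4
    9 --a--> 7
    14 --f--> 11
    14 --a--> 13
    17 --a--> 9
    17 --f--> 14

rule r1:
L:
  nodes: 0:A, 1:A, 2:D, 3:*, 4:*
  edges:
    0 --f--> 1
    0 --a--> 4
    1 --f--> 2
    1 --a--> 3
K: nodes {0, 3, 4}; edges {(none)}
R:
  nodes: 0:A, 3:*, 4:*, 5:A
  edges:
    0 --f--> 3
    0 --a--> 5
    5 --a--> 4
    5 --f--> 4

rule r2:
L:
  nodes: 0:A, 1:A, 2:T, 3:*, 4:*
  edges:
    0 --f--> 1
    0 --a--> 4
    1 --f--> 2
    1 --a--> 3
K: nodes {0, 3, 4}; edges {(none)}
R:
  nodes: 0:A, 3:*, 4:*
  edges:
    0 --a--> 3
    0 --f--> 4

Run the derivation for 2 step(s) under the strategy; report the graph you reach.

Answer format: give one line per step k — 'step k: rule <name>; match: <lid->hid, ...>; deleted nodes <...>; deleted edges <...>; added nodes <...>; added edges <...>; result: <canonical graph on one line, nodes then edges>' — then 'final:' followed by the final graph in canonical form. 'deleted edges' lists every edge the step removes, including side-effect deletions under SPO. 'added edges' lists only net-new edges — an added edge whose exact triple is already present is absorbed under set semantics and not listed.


step 1: rule r2; match: 0->9, 1->4, 2->1, 3->3, 4->7; deleted nodes 1, 4; deleted edges (4,1,f); (4,3,a); (9,4,f); (9,7,a); added nodes (none); added edges (9,3,a); (9,7,f); result: nodes: 3:O, 7:T, 9:A, 11:T, 13:W, 14:A, 17:A edges: (9,3,a); (9,7,f); (14,11,f); (14,13,a); (17,9,a); (17,14,f)
step 2: rule r2; match: 0->17, 1->14, 2->11, 3->13, 4->9; deleted nodes 11, 14; deleted edges (14,11,f); (14,13,a); (17,9,a); (17,14,f); added nodes (none); added edges (17,9,f); (17,13,a); result: nodes: 3:O, 7:T, 9:A, 13:W, 17:A edges: (9,3,a); (9,7,f); (17,9,f); (17,13,a)
final:
nodes: 3:O, 7:T, 9:A, 13:W, 17:A
edges: (9,3,a); (9,7,f); (17,9,f); (17,13,a)


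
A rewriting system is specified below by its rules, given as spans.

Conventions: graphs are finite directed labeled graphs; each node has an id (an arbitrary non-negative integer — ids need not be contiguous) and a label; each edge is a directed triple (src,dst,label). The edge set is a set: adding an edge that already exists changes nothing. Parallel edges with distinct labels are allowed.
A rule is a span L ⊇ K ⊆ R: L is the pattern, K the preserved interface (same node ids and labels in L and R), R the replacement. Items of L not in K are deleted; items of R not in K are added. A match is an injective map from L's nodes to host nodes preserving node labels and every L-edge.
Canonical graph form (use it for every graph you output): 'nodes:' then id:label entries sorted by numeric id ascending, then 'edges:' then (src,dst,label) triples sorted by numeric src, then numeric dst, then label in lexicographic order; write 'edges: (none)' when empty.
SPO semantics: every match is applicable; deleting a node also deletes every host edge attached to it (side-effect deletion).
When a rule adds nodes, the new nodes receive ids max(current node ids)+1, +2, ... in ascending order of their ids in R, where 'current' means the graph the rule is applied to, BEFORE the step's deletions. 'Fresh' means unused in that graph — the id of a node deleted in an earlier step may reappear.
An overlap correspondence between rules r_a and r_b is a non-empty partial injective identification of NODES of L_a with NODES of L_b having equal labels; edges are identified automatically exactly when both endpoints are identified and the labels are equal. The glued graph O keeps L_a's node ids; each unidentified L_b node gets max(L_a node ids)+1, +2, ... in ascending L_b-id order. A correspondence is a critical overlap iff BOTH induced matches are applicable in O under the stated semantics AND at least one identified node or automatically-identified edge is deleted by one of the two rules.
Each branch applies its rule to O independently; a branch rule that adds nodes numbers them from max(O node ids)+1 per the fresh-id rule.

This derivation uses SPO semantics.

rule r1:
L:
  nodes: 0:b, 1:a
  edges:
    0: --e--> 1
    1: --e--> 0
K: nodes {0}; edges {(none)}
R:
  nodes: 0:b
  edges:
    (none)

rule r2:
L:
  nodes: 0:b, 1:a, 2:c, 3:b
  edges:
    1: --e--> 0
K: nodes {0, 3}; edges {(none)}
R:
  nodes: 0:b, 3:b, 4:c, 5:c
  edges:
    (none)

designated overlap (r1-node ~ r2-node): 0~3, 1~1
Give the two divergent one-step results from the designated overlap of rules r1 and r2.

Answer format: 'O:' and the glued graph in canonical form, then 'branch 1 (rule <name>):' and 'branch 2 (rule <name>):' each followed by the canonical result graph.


O:
nodes: 0:b, 1:a, 2:b, 3:c
edges: (0,1,e); (1,0,e); (1,2,e)
branch 1 (rule r1):
nodes: 0:b, 2:b, 3:c
edges: (none)
branch 2 (rule r2):
nodes: 0:b, 2:b, 4:c, 5:c
edges: (none)


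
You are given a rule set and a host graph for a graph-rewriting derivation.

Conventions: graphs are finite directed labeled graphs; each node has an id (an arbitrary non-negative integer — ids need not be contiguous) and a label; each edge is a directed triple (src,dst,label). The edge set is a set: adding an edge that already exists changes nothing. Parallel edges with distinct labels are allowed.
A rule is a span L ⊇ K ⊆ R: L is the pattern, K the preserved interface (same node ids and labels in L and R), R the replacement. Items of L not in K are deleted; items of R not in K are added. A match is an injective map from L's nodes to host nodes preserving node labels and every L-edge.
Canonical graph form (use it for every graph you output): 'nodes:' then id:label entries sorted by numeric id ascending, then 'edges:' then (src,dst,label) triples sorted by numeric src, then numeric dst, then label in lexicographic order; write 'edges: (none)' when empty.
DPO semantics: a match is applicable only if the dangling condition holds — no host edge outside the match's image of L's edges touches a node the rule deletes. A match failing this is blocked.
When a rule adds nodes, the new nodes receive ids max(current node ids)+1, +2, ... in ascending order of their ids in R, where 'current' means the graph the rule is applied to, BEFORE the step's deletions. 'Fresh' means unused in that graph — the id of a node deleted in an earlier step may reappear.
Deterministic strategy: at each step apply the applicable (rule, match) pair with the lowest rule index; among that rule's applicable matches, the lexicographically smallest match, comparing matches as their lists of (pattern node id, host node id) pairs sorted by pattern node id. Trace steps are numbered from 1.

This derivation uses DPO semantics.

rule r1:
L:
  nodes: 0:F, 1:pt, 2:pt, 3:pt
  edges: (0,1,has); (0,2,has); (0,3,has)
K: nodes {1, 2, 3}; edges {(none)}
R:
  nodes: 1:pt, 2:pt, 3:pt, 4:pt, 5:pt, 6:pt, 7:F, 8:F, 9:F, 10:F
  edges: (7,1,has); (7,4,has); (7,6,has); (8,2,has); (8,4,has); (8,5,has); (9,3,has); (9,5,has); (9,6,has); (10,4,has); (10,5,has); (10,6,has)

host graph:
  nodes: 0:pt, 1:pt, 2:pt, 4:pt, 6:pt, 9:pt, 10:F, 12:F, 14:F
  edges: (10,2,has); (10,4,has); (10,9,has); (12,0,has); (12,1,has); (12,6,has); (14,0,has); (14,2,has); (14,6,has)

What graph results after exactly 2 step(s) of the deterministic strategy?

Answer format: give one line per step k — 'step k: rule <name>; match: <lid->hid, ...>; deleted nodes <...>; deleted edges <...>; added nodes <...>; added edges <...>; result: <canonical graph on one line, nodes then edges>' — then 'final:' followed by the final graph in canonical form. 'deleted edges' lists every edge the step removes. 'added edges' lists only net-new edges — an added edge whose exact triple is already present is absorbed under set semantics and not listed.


step 1: rule r1; match: 0->10, 1->2, 2->4, 3->9; deleted nodes 10; deleted edges (10,2,has); (10,4,has); (10,9,has); added nodes 15, 16, 17, 18, 19, 20, 21; added edges (18,2,has); (18,15,has); (18,17,has); (19,4,has); (19,15,has); (19,16,has); (20,9,has); (20,16,has); (20,17,has); (21,15,has); (21,16,has); (21,17,has); result: nodes: 0:pt, 1:pt, 2:pt, 4:pt, 6:pt, 9:pt, 12:F, 14:F, 15:pt, 16:pt, 17:pt, 18:F, 19:F, 20:F, 21:F edges: (12,0,has); (12,1,has); (12,6,has); (14,0,has); (14,2,has); (14,6,has); (18,2,has); (18,15,has); (18,17,has); (19,4,has); (19,15,has); (19,16,has); (20,9,has); (20,16,has); (20,17,has); (21,15,has); (21,16,has); (21,17,has)
step 2: rule r1; match: 0->12, 1->0, 2->1, 3->6; deleted nodes 12; deleted edges (12,0,has); (12,1,has); (12,6,has); added nodes 22, 23, 24, 25, 26, 27, 28; added edges (25,0,has); (25,22,has); (25,24,has); (26,1,has); (26,22,has); (26,23,has); (27,6,has); (27,23,has); (27,24,has); (28,22,has); (28,23,has); (28,24,has); result: nodes: 0:pt, 1:pt, 2:pt, 4:pt, 6:pt, 9:pt, 14:F, 15:pt, 16:pt, 17:pt, 18:F, 19:F, 20:F, 21:F, 22:pt, 23:pt, 24:pt, 25:F, 26:F, 27:F, 28:F edges: (14,0,has); (14,2,has); (14,6,has); (18,2,has); (18,15,has); (18,17,has); (19,4,has); (19,15,has); (19,16,has); (20,9,has); (20,16,has); (20,17,has); (21,15,has); (21,16,has); (21,17,has); (25,0,has); (25,22,has); (25,24,has); (26,1,has); (26,22,has); (26,23,has); (27,6,has); (27,23,has); (27,24,has); (28,22,has); (28,23,has); (28,24,has)
final:
nodes: 0:pt, 1:pt, 2:pt, 4:pt, 6:pt, 9:pt, 14:F, 15:pt, 16:pt, 17:pt, 18:F, 19:F, 20:F, 21:F, 22:pt, 23:pt, 24:pt, 25:F, 26:F, 27:F, 28:F
edges: (14,0,has); (14,2,has); (14,6,has); (18,2,has); (18,15,has); (18,17,has); (19,4,has); (19,15,has); (19,16,has); (20,9,has); (20,16,has); (20,17,has); (21,15,has); (21,16,has); (21,17,has); (25,0,has); (25,22,has); (25,24,has); (26,1,has); (26,22,has); (26,23,has); (27,6,has); (27,23,has); (27,24,has); (28,22,has); (28,23,has); (28,24,has)


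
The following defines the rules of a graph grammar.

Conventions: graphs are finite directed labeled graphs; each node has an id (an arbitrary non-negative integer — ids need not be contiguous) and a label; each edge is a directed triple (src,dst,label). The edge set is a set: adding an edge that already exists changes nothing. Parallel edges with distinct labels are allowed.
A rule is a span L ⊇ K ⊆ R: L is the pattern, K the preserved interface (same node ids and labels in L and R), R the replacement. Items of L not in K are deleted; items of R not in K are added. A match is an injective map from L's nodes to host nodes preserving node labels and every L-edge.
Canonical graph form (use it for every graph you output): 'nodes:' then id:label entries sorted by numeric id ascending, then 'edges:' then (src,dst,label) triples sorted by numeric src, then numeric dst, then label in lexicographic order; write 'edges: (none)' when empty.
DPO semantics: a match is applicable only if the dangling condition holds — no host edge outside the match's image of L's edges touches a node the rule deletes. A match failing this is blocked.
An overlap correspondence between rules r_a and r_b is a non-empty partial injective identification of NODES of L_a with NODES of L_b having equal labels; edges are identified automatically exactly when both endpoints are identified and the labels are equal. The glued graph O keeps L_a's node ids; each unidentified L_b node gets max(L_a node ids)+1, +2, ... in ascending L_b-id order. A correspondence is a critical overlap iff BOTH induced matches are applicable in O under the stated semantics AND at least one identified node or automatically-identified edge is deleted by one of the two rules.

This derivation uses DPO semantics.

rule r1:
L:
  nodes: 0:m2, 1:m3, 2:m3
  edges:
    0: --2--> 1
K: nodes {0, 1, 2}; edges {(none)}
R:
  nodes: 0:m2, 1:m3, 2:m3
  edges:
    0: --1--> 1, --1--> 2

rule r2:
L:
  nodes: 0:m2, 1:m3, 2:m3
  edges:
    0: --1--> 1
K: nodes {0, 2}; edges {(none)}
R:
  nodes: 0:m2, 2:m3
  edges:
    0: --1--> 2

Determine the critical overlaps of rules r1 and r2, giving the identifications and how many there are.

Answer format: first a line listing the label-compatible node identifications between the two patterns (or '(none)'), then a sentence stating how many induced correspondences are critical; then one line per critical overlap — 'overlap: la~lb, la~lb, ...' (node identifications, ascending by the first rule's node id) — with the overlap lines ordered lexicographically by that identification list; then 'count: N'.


label-compatible node identifications between L(r1) and L(r2): 0~0, 1~1, 1~2, 2~1, 2~2
4 of the induced correspondences are critical overlaps of r1 and r2.
overlap: 0~0, 1~2, 2~1
overlap: 0~0, 2~1
overlap: 1~2, 2~1
overlap: 2~1
count: 4


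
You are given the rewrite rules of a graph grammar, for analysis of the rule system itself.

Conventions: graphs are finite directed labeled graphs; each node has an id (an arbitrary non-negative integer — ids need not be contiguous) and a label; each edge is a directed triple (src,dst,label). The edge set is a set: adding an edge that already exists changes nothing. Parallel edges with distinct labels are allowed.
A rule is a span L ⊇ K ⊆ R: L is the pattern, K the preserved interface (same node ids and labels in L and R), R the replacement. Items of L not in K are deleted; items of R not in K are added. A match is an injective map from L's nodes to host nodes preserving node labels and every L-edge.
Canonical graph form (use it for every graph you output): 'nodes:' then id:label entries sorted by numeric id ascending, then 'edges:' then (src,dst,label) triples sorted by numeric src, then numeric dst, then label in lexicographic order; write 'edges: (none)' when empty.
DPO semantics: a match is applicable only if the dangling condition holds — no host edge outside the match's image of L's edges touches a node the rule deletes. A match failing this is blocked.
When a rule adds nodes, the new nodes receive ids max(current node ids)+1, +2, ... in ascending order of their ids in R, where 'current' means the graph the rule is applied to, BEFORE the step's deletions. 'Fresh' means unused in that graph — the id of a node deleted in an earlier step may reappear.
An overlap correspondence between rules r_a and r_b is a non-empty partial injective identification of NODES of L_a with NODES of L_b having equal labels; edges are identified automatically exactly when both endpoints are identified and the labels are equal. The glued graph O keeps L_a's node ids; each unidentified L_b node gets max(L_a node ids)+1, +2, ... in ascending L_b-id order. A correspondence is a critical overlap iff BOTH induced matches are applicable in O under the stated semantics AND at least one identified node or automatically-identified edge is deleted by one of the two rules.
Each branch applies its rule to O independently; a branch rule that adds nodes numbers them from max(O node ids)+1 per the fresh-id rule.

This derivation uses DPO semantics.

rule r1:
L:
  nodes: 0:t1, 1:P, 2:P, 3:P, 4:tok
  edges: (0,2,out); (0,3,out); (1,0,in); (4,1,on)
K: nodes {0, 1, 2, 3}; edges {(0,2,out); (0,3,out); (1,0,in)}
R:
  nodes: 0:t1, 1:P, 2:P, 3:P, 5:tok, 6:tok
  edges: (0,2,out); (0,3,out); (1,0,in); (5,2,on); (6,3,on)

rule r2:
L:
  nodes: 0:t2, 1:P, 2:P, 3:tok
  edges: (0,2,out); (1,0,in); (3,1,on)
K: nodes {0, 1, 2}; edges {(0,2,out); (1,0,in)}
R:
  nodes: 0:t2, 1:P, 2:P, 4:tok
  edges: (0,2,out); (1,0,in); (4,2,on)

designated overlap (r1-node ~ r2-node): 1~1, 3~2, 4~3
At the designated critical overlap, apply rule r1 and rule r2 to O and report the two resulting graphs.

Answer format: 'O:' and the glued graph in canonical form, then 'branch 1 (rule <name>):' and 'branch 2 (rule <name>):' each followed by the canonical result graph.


O:
nodes: 0:t1, 1:P, 2:P, 3:P, 4:tok, 5:t2
edges: (0,2,out); (0,3,out); (1,0,in); (1,5,in); (4,1,on); (5,3,out)
branch 1 (rule r1):
nodes: 0:t1, 1:P, 2:P, 3:P, 5:t2, 6:tok, 7:tok
edges: (0,2,out); (0,3,out); (1,0,in); (1,5,in); (5,3,out); (6,2,on); (7,3,on)
branch 2 (rule r2):
nodes: 0:t1, 1:P, 2:P, 3:P, 5:t2, 6:tok
edges: (0,2,out); (0,3,out); (1,0,in); (1,5,in); (5,3,out); (6,3,on)


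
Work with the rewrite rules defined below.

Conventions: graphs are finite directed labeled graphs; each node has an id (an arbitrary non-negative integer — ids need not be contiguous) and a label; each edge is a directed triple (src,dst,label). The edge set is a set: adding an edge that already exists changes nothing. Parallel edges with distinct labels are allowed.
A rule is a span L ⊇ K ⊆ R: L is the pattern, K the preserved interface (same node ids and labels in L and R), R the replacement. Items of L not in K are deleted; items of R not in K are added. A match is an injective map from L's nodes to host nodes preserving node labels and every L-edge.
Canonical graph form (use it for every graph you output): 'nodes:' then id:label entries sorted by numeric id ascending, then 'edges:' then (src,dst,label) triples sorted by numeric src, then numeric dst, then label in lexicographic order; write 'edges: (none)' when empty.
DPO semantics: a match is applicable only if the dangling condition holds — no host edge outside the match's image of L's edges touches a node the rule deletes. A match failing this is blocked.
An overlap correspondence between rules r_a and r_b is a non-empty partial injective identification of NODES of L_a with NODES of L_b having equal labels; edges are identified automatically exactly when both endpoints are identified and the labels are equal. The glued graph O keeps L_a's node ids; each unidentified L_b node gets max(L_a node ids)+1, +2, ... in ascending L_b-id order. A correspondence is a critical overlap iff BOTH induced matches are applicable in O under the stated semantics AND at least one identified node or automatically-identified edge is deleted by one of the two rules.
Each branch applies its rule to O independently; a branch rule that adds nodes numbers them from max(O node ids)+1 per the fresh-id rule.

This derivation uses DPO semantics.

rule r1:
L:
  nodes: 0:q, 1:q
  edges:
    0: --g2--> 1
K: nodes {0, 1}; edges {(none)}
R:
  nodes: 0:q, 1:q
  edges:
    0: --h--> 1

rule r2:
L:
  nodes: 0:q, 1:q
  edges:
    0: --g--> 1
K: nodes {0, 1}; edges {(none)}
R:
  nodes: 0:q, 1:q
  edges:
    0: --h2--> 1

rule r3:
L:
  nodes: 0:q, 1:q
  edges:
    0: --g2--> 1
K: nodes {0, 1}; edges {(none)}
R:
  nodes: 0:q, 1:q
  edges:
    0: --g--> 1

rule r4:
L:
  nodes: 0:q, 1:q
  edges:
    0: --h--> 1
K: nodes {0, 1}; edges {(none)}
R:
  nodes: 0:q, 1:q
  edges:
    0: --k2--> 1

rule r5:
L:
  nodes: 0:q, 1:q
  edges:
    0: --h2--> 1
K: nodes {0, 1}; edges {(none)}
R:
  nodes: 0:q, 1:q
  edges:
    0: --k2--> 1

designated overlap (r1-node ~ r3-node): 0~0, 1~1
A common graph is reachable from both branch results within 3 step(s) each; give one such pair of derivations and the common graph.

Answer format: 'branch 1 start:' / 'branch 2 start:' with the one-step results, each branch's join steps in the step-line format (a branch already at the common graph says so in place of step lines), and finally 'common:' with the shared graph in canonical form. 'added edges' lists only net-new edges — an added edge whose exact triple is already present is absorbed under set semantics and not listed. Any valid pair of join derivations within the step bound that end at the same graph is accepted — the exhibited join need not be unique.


branch 1 start:
nodes: 0:q, 1:q
edges: (0,1,h)
branch 2 start:
nodes: 0:q, 1:q
edges: (0,1,g)
branch 1 step 1: rule r4; match: 0->0, 1->1; deleted nodes (none); deleted edges (0,1,h); added nodes (none); added edges (0,1,k2); result: nodes: 0:q, 1:q edges: (0,1,k2)
branch 2 step 1: rule r2; match: 0->0, 1->1; deleted nodes (none); deleted edges (0,1,g); added nodes (none); added edges (0,1,h2); result: nodes: 0:q, 1:q edges: (0,1,h2)
branch 2 step 2: rule r5; match: 0->0, 1->1; deleted nodes (none); deleted edges (0,1,h2); added nodes (none); added edges (0,1,k2); result: nodes: 0:q, 1:q edges: (0,1,k2)
common:
nodes: 0:q, 1:q
edges: (0,1,k2)


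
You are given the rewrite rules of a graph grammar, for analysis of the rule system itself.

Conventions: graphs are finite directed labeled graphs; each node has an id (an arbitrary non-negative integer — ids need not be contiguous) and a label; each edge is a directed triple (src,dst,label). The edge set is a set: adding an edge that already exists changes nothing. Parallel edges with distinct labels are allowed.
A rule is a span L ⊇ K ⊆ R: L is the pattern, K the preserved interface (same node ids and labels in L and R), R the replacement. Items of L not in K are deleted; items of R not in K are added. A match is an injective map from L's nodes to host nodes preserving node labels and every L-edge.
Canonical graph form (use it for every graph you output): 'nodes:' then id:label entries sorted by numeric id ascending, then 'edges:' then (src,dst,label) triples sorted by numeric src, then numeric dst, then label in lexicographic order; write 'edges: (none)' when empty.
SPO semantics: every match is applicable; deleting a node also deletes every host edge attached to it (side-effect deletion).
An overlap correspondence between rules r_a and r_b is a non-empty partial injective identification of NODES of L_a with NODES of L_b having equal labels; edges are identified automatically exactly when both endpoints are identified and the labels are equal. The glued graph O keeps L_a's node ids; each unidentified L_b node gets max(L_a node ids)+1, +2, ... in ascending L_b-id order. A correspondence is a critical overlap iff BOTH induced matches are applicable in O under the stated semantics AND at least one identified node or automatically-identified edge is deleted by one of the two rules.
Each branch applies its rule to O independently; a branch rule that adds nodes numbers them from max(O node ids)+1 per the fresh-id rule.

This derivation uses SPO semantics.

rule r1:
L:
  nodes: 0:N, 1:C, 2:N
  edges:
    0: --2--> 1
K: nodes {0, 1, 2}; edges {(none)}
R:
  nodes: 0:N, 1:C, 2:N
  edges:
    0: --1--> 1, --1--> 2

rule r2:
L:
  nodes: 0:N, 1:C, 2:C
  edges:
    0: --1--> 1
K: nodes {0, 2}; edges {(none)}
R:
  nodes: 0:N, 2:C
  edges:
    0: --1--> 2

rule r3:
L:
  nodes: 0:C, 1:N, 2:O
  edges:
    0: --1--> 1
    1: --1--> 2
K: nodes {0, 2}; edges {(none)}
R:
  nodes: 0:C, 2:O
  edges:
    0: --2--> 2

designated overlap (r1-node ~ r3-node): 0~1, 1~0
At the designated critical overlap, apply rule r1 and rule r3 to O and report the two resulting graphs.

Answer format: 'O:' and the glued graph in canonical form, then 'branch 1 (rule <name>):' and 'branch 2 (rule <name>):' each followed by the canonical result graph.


O:
nodes: 0:N, 1:C, 2:N, 3:O
edges: (0,1,2); (0,3,1); (1,0,1)
branch 1 (rule r1):
nodes: 0:N, 1:C, 2:N, 3:O
edges: (0,1,1); (0,2,1); (0,3,1); (1,0,1)
branch 2 (rule r3):
nodes: 1:C, 2:N, 3:O
edges: (1,3,2)


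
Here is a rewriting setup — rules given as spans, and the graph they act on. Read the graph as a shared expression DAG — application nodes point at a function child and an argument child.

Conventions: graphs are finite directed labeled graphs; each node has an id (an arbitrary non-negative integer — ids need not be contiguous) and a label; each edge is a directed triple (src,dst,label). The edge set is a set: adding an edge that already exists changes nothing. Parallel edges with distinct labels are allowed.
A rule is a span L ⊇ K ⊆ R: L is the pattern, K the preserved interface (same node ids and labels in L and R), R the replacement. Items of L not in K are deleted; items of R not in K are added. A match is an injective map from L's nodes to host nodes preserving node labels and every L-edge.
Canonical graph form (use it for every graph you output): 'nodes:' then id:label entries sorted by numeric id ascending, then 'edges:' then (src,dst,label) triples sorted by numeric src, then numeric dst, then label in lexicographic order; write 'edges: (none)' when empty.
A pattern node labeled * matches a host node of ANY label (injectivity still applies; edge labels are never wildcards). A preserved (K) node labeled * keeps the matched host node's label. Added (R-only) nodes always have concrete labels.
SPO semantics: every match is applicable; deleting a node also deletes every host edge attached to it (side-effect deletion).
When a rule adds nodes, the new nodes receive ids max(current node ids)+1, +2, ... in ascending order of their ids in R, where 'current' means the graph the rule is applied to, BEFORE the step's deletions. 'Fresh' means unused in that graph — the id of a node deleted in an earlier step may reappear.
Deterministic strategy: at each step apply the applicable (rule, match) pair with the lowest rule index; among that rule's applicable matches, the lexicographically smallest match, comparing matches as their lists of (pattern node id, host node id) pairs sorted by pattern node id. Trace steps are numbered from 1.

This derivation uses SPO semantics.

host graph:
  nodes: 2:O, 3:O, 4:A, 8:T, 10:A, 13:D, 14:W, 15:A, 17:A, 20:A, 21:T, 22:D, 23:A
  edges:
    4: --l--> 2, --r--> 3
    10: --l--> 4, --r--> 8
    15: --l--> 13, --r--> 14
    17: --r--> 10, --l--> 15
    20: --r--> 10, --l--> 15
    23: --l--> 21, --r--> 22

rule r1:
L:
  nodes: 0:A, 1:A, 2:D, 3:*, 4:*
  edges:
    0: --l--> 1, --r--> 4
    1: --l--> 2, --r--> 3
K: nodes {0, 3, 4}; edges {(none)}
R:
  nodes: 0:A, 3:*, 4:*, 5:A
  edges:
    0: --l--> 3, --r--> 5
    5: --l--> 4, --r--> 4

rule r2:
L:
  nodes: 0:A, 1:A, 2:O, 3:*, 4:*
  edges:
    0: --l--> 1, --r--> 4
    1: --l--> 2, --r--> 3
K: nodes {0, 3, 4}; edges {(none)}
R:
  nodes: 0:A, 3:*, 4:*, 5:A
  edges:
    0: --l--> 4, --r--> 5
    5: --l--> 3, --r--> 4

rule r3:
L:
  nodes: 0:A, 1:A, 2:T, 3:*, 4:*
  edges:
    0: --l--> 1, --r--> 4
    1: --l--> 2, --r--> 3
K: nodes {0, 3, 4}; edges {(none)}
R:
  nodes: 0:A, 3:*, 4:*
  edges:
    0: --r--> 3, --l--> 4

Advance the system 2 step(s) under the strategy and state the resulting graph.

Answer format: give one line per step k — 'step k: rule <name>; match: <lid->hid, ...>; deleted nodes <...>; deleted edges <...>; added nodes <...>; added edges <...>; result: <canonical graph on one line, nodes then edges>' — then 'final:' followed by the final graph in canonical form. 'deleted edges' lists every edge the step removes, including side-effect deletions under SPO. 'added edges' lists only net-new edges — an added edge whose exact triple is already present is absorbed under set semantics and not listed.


step 1: rule r1; match: 0->17, 1->15, 2->13, 3->14, 4->10; deleted nodes 13, 15; deleted edges (15,13,l); (15,14,r); (17,10,r); (17,15,l); (20,15,l); added nodes 24; added edges (17,14,l); (17,24,r); (24,10,l); (24,10,r); result: nodes: 2:O, 3:O, 4:A, 8:T, 10:A, 14:W, 17:A, 20:A, 21:T, 22:D, 23:A, 24:A edges: (4,2,l); (4,3,r); (10,4,l); (10,8,r); (17,14,l); (17,24,r); (20,10,r); (23,21,l); (23,22,r); (24,10,l); (24,10,r)
step 2: rule r2; match: 0->10, 1->4, 2->2, 3->3, 4->8; deleted nodes 2, 4; deleted edges (4,2,l); (4,3,r); (10,4,l); (10,8,r); added nodes 25; added edges (10,8,l); (10,25,r); (25,3,l); (25,8,r); result: nodes: 3:O, 8:T, 10:A, 14:W, 17:A, 20:A, 21:T, 22:D, 23:A, 24:A, 25:A edges: (10,8,l); (10,25,r); (17,14,l); (17,24,r); (20,10,r); (23,21,l); (23,22,r); (24,10,l); (24,10,r); (25,3,l); (25,8,r)
final:
nodes: 3:O, 8:T, 10:A, 14:W, 17:A, 20:A, 21:T, 22:D, 23:A, 24:A, 25:A
edges: (10,8,l); (10,25,r); (17,14,l); (17,24,r); (20,10,r); (23,21,l); (23,22,r); (24,10,l); (24,10,r); (25,3,l); (25,8,r)


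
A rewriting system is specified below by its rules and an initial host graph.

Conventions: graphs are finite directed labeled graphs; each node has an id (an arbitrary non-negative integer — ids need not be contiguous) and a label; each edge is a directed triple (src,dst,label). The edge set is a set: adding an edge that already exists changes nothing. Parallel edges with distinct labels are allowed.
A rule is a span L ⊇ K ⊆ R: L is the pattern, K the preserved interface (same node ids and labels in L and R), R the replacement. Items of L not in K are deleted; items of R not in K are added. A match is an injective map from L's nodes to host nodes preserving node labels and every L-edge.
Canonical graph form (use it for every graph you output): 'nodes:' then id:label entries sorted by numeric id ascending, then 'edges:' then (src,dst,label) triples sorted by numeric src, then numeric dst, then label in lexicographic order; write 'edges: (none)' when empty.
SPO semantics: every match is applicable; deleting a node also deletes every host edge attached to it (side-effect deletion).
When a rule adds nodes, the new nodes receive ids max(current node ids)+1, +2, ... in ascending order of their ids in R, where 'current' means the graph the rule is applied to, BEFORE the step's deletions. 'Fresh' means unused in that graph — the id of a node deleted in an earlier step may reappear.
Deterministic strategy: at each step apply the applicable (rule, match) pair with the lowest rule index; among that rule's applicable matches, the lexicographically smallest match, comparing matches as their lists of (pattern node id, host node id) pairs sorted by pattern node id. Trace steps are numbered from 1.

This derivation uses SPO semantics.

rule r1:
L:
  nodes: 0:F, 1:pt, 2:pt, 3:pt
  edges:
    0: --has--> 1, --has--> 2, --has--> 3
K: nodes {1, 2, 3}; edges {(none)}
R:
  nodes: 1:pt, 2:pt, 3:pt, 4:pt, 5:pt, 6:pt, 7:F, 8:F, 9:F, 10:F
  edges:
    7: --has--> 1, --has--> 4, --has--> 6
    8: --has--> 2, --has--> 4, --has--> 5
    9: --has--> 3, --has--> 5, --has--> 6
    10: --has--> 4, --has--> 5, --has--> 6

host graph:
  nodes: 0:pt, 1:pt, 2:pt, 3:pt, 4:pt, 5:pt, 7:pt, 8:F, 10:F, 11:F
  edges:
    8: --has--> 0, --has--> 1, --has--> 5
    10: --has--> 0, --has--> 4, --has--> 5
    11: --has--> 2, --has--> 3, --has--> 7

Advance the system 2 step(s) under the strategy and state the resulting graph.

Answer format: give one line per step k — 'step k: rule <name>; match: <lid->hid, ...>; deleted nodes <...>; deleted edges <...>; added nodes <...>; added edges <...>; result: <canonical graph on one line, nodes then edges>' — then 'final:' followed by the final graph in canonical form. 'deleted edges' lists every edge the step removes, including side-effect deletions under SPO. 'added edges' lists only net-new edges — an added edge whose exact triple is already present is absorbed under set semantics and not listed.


step 1: rule r1; match: 0->8, 1->0, 2->1, 3->5; deleted nodes 8; deleted edges (8,0,has); (8,1,has); (8,5,has); added nodes 12, 13, 14, 15, 16, 17, 18; added edges (15,0,has); (15,12,has); (15,14,has); (16,1,has); (16,12,has); (16,13,has); (17,5,has); (17,13,has); (17,14,has); (18,12,has); (18,13,has); (18,14,has); result: nodes: 0:pt, 1:pt, 2:pt, 3:pt, 4:pt, 5:pt, 7:pt, 10:F, 11:F, 12:pt, 13:pt, 14:pt, 15:F, 16:F, 17:F, 18:F edges: (10,0,has); (10,4,has); (10,5,has); (11,2,has); (11,3,has); (11,7,has); (15,0,has); (15,12,has); (15,14,has); (16,1,has); (16,12,has); (16,13,has); (17,5,has); (17,13,has); (17,14,has); (18,12,has); (18,13,has); (18,14,has)
step 2: rule r1; match: 0->10, 1->0, 2->4, 3->5; deleted nodes 10; deleted edges (10,0,has); (10,4,has); (10,5,has); added nodes 19, 20, 21, 22, 23, 24, 25; added edges (22,0,has); (22,19,has); (22,21,has); (23,4,has); (23,19,has); (23,20,has); (24,5,has); (24,20,has); (24,21,has); (25,19,has); (25,20,has); (25,21,has); result: nodes: 0:pt, 1:pt, 2:pt, 3:pt, 4:pt, 5:pt, 7:pt, 11:F, 12:pt, 13:pt, 14:pt, 15:F, 16:F, 17:F, 18:F, 19:pt, 20:pt, 21:pt, 22:F, 23:F, 24:F, 25:F edges: (11,2,has); (11,3,has); (11,7,has); (15,0,has); (15,12,has); (15,14,has); (16,1,has); (16,12,has); (16,13,has); (17,5,has); (17,13,has); (17,14,has); (18,12,has); (18,13,has); (18,14,has); (22,0,has); (22,19,has); (22,21,has); (23,4,has); (23,19,has); (23,20,has); (24,5,has); (24,20,has); (24,21,has); (25,19,has); (25,20,has); (25,21,has)
final:
nodes: 0:pt, 1:pt, 2:pt, 3:pt, 4:pt, 5:pt, 7:pt, 11:F, 12:pt, 13:pt, 14:pt, 15:F, 16:F, 17:F, 18:F, 19:pt, 20:pt, 21:pt, 22:F, 23:F, 24:F, 25:F
edges: (11,2,has); (11,3,has); (11,7,has); (15,0,has); (15,12,has); (15,14,has); (16,1,has); (16,12,has); (16,13,has); (17,5,has); (17,13,has); (17,14,has); (18,12,has); (18,13,has); (18,14,has); (22,0,has); (22,19,has); (22,21,has); (23,4,has); (23,19,has); (23,20,has); (24,5,has); (24,20,has); (24,21,has); (25,19,has); (25,20,has); (25,21,has)
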